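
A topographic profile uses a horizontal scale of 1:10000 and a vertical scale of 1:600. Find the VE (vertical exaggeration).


VE = horizontal_scale / vertical_scale = 10000 / 600 ≈ 16.7

16.7x


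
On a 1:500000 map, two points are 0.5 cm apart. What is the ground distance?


ground = 0.5 cm * 500000 / 100 = 2500.0 m = 2.5 km

2.5 km


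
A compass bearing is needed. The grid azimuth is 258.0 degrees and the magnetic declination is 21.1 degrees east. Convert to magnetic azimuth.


magnetic azimuth = grid azimuth - declination (east +ve)
mag_az = 258.0 - 21.1 = 236.9 degrees

236.9 degrees


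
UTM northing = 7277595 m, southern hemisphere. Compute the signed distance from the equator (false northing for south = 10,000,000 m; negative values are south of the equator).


For southern: actual = 7277595 - 10000000 = -2722405 m

-2722405 m


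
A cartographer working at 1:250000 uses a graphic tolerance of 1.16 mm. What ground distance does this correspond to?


ground = 1.16 mm * 250000 / 1000 = 290.0 m

290.0 m


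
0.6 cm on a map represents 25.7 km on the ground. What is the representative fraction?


ground = 25.7 km = 2570000 cm; RF denominator = ground / map = 2570000 / 0.6 ≈ 4283333; RF = 1:4283333

1:4283333


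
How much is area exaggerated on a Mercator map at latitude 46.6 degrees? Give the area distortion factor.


area_distortion = 1/cos^2(46.6) = 2.118

2.118


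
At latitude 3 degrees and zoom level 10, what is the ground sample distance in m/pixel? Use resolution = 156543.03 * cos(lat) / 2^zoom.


res = 156543.03 * cos(3) / 2^10 = 156543.03 * 0.99862953 / 1024 = 152.66 m/pixel

152.66 m/pixel


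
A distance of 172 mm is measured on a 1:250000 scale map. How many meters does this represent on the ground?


ground = 172 mm * 250000 / 1000 = 43000.0 m

43000.0 m


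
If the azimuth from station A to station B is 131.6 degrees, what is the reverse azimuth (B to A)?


back azimuth = (131.6 + 180) mod 360 = 311.6 degrees

311.6 degrees


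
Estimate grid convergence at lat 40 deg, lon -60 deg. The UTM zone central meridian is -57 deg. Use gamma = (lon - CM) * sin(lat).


gamma = (-60 - -57) * sin(40) = -3 * 0.642788 = -1.928 degrees

-1.928 degrees


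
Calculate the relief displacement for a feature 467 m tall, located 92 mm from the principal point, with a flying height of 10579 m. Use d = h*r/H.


d = h * r / H = 467 * 92 / 10579 = 4.06 mm

4.06 mm


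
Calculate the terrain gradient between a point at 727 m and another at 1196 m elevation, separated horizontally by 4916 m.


gradient = (1196 - 727) / 4916 = 469 / 4916 = 0.0954

0.0954


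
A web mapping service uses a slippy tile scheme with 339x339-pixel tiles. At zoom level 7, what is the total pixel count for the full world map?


tiles per axis = 2^7 = 128
total tiles = 128^2 = 16384
pixels per axis = 128 * 339 = 43392
total pixels = 43392^2 = 1882865664

1882865664 pixels


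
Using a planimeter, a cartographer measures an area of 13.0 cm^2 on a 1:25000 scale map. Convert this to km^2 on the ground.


ground_area = 13.0 * (25000/100)^2 = 812500.0 m^2 = 0.8125 km^2 ≈ 0.813 km^2

0.813 km^2


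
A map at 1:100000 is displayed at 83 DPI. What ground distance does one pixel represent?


pixel_cm = 2.54 / 83 ≈ 0.030602 cm
ground = pixel_cm * 100000 / 100 = 2.54 * 100000 / (83 * 100) = 254000 / 8300 ≈ 30.6 m

30.6 m


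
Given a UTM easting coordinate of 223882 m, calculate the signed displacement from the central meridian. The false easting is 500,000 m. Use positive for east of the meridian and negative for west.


displacement = 223882 - 500000 = -276118 m

-276118 m


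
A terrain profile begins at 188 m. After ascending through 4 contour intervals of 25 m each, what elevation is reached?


elevation = 188 + 4 * 25 = 288 m

288 m


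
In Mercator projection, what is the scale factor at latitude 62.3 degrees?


SF = 1 / cos(62.3) = 1 / 0.464842 = 2.151

2.151


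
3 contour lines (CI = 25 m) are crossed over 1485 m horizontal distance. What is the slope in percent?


elevation change = 3 * 25 = 75 m
slope = 75 / 1485 * 100 = 5.1%

5.1%


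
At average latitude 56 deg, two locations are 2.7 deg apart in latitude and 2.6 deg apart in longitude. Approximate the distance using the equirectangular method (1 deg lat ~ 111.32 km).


dlat_km = 2.7 * 111.32 = 300.564
dlon_km = 2.6 * 111.32 * cos(56) ≈ 161.848
dist = sqrt(300.564^2 + 161.848^2) ≈ 341.4 km

341.4 km


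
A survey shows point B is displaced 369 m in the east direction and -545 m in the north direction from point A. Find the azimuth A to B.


az = atan2(369, -545) = 145.9 deg
adjusted to 0-360: 145.9 degrees

145.9 degrees


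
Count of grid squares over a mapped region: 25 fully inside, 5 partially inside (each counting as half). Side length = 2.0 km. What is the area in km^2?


effective squares = 25 + 5 * 0.5 = 27.5
area = 27.5 * 4.0 = 110.0 km^2

110.0 km^2


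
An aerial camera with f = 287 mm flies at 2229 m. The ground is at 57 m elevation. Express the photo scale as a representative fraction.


scale = f / (H - h) = 287 mm / 2172 m = 287 / 2172000 = 1:7568

1:7568


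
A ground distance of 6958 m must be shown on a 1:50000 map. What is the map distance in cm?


map_cm = 6958 * 100 / 50000 = 13.916 cm ≈ 13.92 cm

13.92 cm


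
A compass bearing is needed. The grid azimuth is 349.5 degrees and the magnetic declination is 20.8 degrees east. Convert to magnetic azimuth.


magnetic azimuth = grid azimuth - declination (east +ve)
mag_az = 349.5 - 20.8 = 328.7 degrees

328.7 degrees


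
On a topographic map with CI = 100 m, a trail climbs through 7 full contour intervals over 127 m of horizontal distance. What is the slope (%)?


elevation change = 7 * 100 = 700 m
slope = 700 / 127 * 100 = 551.2%

551.2%


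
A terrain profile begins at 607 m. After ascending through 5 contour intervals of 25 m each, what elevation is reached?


elevation = 607 + 5 * 25 = 732 m

732 m


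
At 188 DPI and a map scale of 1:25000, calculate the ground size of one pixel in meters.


pixel_cm = 2.54 / 188 ≈ 0.013511 cm
ground = pixel_cm * 25000 / 100 = 2.54 * 25000 / (188 * 100) = 63500 / 18800 ≈ 3.38 m

3.38 m


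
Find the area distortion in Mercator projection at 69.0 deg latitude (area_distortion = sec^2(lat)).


area_distortion = 1/cos^2(69.0) = 7.786

7.786


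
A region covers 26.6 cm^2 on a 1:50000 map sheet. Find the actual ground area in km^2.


ground_area = 26.6 * (50000/100)^2 = 6650000.0 m^2 = 6.65 km^2

6.65 km^2


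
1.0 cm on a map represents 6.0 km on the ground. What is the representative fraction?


ground = 6.0 km = 600000 cm; RF denominator = ground / map = 600000 / 1.0 = 600000; RF = 1:600000

1:600000


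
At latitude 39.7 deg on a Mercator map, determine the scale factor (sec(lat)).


SF = 1 / cos(39.7) = 1 / 0.7694 = 1.3

1.3


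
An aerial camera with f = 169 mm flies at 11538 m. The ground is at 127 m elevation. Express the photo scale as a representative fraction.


scale = f / (H - h) = 169 mm / 11411 m = 169 / 11411000 = 1:67521

1:67521


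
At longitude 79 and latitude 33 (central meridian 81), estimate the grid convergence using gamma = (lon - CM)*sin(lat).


gamma = (79 - 81) * sin(33) = -2 * 0.544639 = -1.089 degrees

-1.089 degrees


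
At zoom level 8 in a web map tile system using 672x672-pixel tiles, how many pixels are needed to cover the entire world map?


tiles per axis = 2^8 = 256
total tiles = 256^2 = 65536
pixels per axis = 256 * 672 = 172032
total pixels = 172032^2 = 29595009024

29595009024 pixels


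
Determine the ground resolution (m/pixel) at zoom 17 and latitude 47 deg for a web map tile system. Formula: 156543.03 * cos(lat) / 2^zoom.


res = 156543.03 * cos(47) / 2^17 = 156543.03 * 0.68199836 / 131072 = 0.81 m/pixel

0.81 m/pixel


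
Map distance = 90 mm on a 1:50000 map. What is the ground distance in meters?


ground = 90 mm * 50000 / 1000 = 4500.0 m

4500.0 m


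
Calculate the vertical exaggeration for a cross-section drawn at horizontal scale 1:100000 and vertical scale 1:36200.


VE = horizontal_scale / vertical_scale = 100000 / 36200 ≈ 2.8

2.8x


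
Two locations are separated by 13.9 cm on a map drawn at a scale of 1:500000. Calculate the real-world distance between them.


ground = 13.9 cm * 500000 / 100 = 69500.0 m = 69.5 km

69.5 km


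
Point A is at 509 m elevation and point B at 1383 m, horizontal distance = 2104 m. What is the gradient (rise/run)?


gradient = (1383 - 509) / 2104 = 874 / 2104 = 0.4154

0.4154


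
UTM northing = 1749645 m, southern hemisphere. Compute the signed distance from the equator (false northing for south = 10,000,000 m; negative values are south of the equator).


For southern: actual = 1749645 - 10000000 = -8250355 m

-8250355 m


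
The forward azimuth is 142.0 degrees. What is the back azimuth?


back azimuth = (142.0 + 180) mod 360 = 322.0 degrees

322.0 degrees


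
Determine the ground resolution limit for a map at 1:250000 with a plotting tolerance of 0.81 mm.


ground = 0.81 mm * 250000 / 1000 = 202.5 m

202.5 m


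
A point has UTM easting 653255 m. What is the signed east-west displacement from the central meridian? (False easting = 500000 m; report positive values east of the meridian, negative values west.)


displacement = 653255 - 500000 = 153255 m

153255 m


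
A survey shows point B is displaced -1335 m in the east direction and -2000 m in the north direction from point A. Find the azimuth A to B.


az = atan2(-1335, -2000) = -146.3 deg
adjusted to 0-360: 213.7 degrees

213.7 degrees


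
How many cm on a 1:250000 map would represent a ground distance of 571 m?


map_cm = 571 * 100 / 250000 = 0.2284 cm ≈ 0.23 cm

0.23 cm


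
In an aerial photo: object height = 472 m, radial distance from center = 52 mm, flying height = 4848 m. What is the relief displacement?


d = h * r / H = 472 * 52 / 4848 = 5.06 mm

5.06 mm


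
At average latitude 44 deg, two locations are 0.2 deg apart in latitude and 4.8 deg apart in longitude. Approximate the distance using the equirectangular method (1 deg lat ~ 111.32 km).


dlat_km = 0.2 * 111.32 = 22.264
dlon_km = 4.8 * 111.32 * cos(44) ≈ 384.369
dist = sqrt(22.264^2 + 384.369^2) ≈ 385.0 km

385.0 km


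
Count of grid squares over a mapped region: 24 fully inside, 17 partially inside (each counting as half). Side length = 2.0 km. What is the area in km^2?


effective squares = 24 + 17 * 0.5 = 32.5
area = 32.5 * 4.0 = 130.0 km^2

130.0 km^2


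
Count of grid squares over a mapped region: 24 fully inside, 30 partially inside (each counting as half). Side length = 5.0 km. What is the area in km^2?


effective squares = 24 + 30 * 0.5 = 39.0
area = 39.0 * 25.0 = 975.0 km^2

975.0 km^2


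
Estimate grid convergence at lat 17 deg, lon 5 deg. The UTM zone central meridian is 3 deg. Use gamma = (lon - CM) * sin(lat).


gamma = (5 - 3) * sin(17) = 2 * 0.292372 = 0.585 degrees

0.585 degrees


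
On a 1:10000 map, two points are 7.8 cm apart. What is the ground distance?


ground = 7.8 cm * 10000 / 100 = 780.0 m

780.0 m


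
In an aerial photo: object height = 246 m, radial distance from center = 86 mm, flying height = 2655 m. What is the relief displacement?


d = h * r / H = 246 * 86 / 2655 = 7.97 mm

7.97 mm


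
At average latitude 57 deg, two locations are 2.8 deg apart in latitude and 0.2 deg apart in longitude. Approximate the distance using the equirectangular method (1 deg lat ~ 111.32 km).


dlat_km = 2.8 * 111.32 = 311.696
dlon_km = 0.2 * 111.32 * cos(57) ≈ 12.126
dist = sqrt(311.696^2 + 12.126^2) ≈ 311.9 km

311.9 km


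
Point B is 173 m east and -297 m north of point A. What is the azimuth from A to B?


az = atan2(173, -297) = 149.8 deg
adjusted to 0-360: 149.8 degrees

149.8 degrees


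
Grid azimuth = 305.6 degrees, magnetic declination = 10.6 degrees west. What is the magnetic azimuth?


magnetic azimuth = grid azimuth - declination (east +ve)
mag_az = 305.6 - -10.6 = 316.2 degrees

316.2 degrees


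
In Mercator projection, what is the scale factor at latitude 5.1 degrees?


SF = 1 / cos(5.1) = 1 / 0.996041 = 1.004

1.004


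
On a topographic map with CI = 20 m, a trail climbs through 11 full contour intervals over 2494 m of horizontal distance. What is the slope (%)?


elevation change = 11 * 20 = 220 m
slope = 220 / 2494 * 100 = 8.8%

8.8%


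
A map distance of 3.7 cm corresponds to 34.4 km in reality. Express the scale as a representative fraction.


ground = 34.4 km = 3440000 cm; RF denominator = ground / map = 3440000 / 3.7 ≈ 929730; RF = 1:929730

1:929730


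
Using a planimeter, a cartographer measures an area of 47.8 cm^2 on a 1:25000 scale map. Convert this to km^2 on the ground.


ground_area = 47.8 * (25000/100)^2 = 2987500.0 m^2 = 2.9875 km^2 ≈ 2.988 km^2

2.988 km^2


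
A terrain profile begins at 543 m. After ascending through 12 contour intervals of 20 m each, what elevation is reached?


elevation = 543 + 12 * 20 = 783 m

783 m


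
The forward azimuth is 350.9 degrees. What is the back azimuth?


back azimuth = (350.9 + 180) mod 360 = 170.9 degrees

170.9 degrees


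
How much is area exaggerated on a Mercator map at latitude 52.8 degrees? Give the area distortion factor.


area_distortion = 1/cos^2(52.8) = 2.736

2.736


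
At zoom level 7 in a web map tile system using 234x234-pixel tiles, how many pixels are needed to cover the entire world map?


tiles per axis = 2^7 = 128
total tiles = 128^2 = 16384
pixels per axis = 128 * 234 = 29952
total pixels = 29952^2 = 897122304

897122304 pixels


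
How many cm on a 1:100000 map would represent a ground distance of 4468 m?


map_cm = 4468 * 100 / 100000 = 4.468 cm ≈ 4.47 cm

4.47 cm


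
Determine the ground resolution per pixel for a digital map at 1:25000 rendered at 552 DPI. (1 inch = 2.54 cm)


pixel_cm = 2.54 / 552 ≈ 0.004601 cm
ground = pixel_cm * 25000 / 100 = 2.54 * 25000 / (552 * 100) = 63500 / 55200 ≈ 1.15 m

1.15 m


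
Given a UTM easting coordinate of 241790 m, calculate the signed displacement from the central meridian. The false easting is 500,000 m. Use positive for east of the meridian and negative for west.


displacement = 241790 - 500000 = -258210 m

-258210 m


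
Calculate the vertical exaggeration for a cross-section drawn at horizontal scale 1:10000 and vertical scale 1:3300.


VE = horizontal_scale / vertical_scale = 10000 / 3300 ≈ 3.0

3.0x


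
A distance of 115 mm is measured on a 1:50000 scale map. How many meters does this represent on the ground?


ground = 115 mm * 50000 / 1000 = 5750.0 m

5750.0 m


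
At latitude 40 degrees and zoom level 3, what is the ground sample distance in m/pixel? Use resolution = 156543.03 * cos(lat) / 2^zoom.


res = 156543.03 * cos(40) / 2^3 = 156543.03 * 0.76604444 / 8 = 14989.86 m/pixel

14989.86 m/pixel


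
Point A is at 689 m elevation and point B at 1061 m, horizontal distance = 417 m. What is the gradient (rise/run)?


gradient = (1061 - 689) / 417 = 372 / 417 = 0.8921

0.8921


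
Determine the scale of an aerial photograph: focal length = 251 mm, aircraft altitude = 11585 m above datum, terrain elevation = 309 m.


scale = f / (H - h) = 251 mm / 11276 m = 251 / 11276000 = 1:44924

1:44924


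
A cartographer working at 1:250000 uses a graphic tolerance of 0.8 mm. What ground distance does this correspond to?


ground = 0.8 mm * 250000 / 1000 = 200.0 m

200.0 m


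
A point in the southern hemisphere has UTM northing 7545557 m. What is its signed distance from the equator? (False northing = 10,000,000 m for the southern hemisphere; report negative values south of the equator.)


For southern: actual = 7545557 - 10000000 = -2454443 m

-2454443 m


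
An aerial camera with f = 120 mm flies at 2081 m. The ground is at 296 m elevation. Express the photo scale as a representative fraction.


scale = f / (H - h) = 120 mm / 1785 m = 120 / 1785000 = 1:14875

1:14875


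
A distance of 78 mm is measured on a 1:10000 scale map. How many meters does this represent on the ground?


ground = 78 mm * 10000 / 1000 = 780.0 m

780.0 m


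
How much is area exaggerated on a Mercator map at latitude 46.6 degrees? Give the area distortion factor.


area_distortion = 1/cos^2(46.6) = 2.118

2.118


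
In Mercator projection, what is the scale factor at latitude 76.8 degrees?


SF = 1 / cos(76.8) = 1 / 0.228351 = 4.379

4.379


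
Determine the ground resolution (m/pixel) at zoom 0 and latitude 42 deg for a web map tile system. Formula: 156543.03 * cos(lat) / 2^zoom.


res = 156543.03 * cos(42) / 2^0 = 156543.03 * 0.74314483 / 1 = 116334.14 m/pixel

116334.14 m/pixel


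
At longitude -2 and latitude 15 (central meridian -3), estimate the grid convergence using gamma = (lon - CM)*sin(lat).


gamma = (-2 - -3) * sin(15) = 1 * 0.258819 = 0.259 degrees

0.259 degrees


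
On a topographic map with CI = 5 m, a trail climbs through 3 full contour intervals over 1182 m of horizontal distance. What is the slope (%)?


elevation change = 3 * 5 = 15 m
slope = 15 / 1182 * 100 = 1.3%

1.3%


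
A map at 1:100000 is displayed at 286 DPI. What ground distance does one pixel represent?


pixel_cm = 2.54 / 286 ≈ 0.008881 cm
ground = pixel_cm * 100000 / 100 = 2.54 * 100000 / (286 * 100) = 254000 / 28600 ≈ 8.88 m

8.88 m


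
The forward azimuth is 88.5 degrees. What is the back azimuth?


back azimuth = (88.5 + 180) mod 360 = 268.5 degrees

268.5 degrees


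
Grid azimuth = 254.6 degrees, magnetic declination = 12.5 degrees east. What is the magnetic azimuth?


magnetic azimuth = grid azimuth - declination (east +ve)
mag_az = 254.6 - 12.5 = 242.1 degrees

242.1 degrees


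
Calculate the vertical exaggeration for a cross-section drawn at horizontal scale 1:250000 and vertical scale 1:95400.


VE = horizontal_scale / vertical_scale = 250000 / 95400 ≈ 2.6

2.6x


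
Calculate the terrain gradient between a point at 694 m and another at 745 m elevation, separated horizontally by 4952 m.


gradient = (745 - 694) / 4952 = 51 / 4952 = 0.0103

0.0103


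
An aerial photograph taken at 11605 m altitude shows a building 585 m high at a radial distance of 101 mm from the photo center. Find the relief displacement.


d = h * r / H = 585 * 101 / 11605 = 5.09 mm

5.09 mm


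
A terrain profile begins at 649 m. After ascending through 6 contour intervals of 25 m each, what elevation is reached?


elevation = 649 + 6 * 25 = 799 m

799 m


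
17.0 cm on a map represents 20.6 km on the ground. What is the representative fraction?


ground = 20.6 km = 2060000 cm; RF denominator = ground / map = 2060000 / 17.0 ≈ 121176; RF = 1:121176

1:121176


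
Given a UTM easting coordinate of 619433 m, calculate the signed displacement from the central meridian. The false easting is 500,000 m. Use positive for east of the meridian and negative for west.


displacement = 619433 - 500000 = 119433 m

119433 m


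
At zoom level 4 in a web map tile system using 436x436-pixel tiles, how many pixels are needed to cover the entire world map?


tiles per axis = 2^4 = 16
total tiles = 16^2 = 256
pixels per axis = 16 * 436 = 6976
total pixels = 6976^2 = 48664576

48664576 pixels


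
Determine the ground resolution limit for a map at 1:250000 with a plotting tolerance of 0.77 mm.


ground = 0.77 mm * 250000 / 1000 = 192.5 m

192.5 m


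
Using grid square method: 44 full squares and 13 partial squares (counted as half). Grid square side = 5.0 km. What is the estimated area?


effective squares = 44 + 13 * 0.5 = 50.5
area = 50.5 * 25.0 = 1262.5 km^2

1262.5 km^2


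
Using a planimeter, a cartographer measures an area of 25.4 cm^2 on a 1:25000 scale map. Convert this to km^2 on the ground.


ground_area = 25.4 * (25000/100)^2 = 1587500.0 m^2 = 1.5875 km^2 ≈ 1.588 km^2

1.588 km^2


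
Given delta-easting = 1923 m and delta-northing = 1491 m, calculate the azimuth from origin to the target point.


az = atan2(1923, 1491) = 52.2 deg
adjusted to 0-360: 52.2 degrees

52.2 degrees


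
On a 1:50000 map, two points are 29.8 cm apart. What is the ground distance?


ground = 29.8 cm * 50000 / 100 = 14900.0 m = 14.9 km

14.9 km


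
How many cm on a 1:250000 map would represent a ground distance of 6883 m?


map_cm = 6883 * 100 / 250000 = 2.7532 cm ≈ 2.75 cm

2.75 cm


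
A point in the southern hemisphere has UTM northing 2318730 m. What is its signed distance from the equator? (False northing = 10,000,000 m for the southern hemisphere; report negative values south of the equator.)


For southern: actual = 2318730 - 10000000 = -7681270 m

-7681270 m


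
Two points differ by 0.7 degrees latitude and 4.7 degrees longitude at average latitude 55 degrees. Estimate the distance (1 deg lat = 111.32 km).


dlat_km = 0.7 * 111.32 = 77.924
dlon_km = 4.7 * 111.32 * cos(55) ≈ 300.097
dist = sqrt(77.924^2 + 300.097^2) ≈ 310.0 km

310.0 km


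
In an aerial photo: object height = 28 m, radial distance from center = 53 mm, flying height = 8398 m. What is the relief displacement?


d = h * r / H = 28 * 53 / 8398 = 0.18 mm

0.18 mm


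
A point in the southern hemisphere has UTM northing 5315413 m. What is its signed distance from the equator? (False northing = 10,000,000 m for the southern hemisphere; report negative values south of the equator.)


For southern: actual = 5315413 - 10000000 = -4684587 m

-4684587 m


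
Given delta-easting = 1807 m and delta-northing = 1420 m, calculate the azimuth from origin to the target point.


az = atan2(1807, 1420) = 51.8 deg
adjusted to 0-360: 51.8 degrees

51.8 degrees


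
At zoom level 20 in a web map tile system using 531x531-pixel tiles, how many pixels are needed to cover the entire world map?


tiles per axis = 2^20 = 1048576
total tiles = 1048576^2 = 1099511627776
pixels per axis = 1048576 * 531 = 556793856
total pixels = 556793856^2 = 310019398079348736

310019398079348736 pixels


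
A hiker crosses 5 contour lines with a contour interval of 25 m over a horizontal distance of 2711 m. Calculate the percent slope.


elevation change = 5 * 25 = 125 m
slope = 125 / 2711 * 100 = 4.6%

4.6%


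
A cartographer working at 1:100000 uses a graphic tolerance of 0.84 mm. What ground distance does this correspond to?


ground = 0.84 mm * 100000 / 1000 = 84.0 m

84.0 m


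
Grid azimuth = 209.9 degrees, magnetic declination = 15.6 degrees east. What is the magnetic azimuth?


magnetic azimuth = grid azimuth - declination (east +ve)
mag_az = 209.9 - 15.6 = 194.3 degrees

194.3 degrees


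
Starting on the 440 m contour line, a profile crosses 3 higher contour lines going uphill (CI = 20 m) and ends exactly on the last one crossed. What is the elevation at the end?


elevation = 440 + 3 * 20 = 500 m

500 m


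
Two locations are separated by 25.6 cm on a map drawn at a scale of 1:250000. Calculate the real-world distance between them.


ground = 25.6 cm * 250000 / 100 = 64000.0 m = 64.0 km

64.0 km


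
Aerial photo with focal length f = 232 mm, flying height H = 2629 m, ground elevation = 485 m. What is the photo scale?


scale = f / (H - h) = 232 mm / 2144 m = 232 / 2144000 = 1:9241

1:9241


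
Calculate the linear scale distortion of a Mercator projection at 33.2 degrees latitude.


SF = 1 / cos(33.2) = 1 / 0.836764 = 1.195

1.195


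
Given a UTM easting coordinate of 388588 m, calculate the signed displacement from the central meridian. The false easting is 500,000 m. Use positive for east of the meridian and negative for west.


displacement = 388588 - 500000 = -111412 m

-111412 m


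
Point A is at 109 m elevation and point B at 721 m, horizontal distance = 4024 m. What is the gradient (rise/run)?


gradient = (721 - 109) / 4024 = 612 / 4024 = 0.1521

0.1521


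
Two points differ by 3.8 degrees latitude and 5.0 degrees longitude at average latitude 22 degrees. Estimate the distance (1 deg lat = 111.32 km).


dlat_km = 3.8 * 111.32 = 423.016
dlon_km = 5.0 * 111.32 * cos(22) ≈ 516.071
dist = sqrt(423.016^2 + 516.071^2) ≈ 667.3 km

667.3 km


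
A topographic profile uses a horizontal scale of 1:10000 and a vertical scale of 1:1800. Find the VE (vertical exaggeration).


VE = horizontal_scale / vertical_scale = 10000 / 1800 ≈ 5.6

5.6x


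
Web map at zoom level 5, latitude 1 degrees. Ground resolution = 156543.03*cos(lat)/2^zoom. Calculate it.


res = 156543.03 * cos(1) / 2^5 = 156543.03 * 0.9998477 / 32 = 4891.22 m/pixel

4891.22 m/pixel


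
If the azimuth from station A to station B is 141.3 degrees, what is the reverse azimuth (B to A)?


back azimuth = (141.3 + 180) mod 360 = 321.3 degrees

321.3 degrees


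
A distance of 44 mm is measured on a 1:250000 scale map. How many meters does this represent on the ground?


ground = 44 mm * 250000 / 1000 = 11000.0 m

11000.0 m


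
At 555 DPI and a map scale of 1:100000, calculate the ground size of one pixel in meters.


pixel_cm = 2.54 / 555 ≈ 0.004577 cm
ground = pixel_cm * 100000 / 100 = 2.54 * 100000 / (555 * 100) = 254000 / 55500 ≈ 4.58 m

4.58 m


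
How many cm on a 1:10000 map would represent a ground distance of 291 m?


map_cm = 291 * 100 / 10000 = 2.91 cm

2.91 cm


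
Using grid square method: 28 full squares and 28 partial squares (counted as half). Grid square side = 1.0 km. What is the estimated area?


effective squares = 28 + 28 * 0.5 = 42.0
area = 42.0 * 1.0 = 42.0 km^2

42.0 km^2


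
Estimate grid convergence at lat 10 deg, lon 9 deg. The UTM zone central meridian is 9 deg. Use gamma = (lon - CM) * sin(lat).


gamma = (9 - 9) * sin(10) = 0 * 0.173648 = 0.0 degrees

0.0 degrees


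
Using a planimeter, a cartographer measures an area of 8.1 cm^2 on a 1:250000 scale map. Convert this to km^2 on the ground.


ground_area = 8.1 * (250000/100)^2 = 50625000.0 m^2 = 50.625 km^2

50.625 km^2


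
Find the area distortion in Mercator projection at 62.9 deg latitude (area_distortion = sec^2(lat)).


area_distortion = 1/cos^2(62.9) = 4.819

4.819


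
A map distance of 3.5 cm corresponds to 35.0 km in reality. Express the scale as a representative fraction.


ground = 35.0 km = 3500000 cm; RF denominator = ground / map = 3500000 / 3.5 = 1000000; RF = 1:1000000

1:1000000


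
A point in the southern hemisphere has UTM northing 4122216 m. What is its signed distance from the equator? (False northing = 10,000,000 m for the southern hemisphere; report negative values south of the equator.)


For southern: actual = 4122216 - 10000000 = -5877784 m

-5877784 m


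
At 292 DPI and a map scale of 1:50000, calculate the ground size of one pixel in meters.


pixel_cm = 2.54 / 292 ≈ 0.008699 cm
ground = pixel_cm * 50000 / 100 = 2.54 * 50000 / (292 * 100) = 127000 / 29200 ≈ 4.35 m

4.35 m


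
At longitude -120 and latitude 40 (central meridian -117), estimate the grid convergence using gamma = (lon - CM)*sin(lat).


gamma = (-120 - -117) * sin(40) = -3 * 0.642788 = -1.928 degrees

-1.928 degrees


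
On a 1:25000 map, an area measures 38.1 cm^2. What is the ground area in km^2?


ground_area = 38.1 * (25000/100)^2 = 2381250.0 m^2 = 2.38125 km^2 ≈ 2.381 km^2

2.381 km^2


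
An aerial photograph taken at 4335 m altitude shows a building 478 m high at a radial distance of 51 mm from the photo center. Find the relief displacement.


d = h * r / H = 478 * 51 / 4335 = 5.62 mm

5.62 mm


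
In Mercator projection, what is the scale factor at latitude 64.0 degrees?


SF = 1 / cos(64.0) = 1 / 0.438371 = 2.281

2.281


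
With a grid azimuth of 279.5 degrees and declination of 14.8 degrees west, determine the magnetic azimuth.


magnetic azimuth = grid azimuth - declination (east +ve)
mag_az = 279.5 - -14.8 = 294.3 degrees

294.3 degrees


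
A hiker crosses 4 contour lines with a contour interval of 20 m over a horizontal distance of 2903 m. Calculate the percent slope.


elevation change = 4 * 20 = 80 m
slope = 80 / 2903 * 100 = 2.8%

2.8%


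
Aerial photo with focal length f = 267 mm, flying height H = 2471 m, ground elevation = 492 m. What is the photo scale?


scale = f / (H - h) = 267 mm / 1979 m = 267 / 1979000 = 1:7412

1:7412


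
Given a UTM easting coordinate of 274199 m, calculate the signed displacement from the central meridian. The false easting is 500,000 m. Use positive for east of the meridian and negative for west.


displacement = 274199 - 500000 = -225801 m

-225801 m


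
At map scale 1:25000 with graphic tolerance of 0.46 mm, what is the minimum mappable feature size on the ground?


ground = 0.46 mm * 25000 / 1000 = 11.5 m

11.5 m


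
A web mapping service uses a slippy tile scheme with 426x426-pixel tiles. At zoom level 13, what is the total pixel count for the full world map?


tiles per axis = 2^13 = 8192
total tiles = 8192^2 = 67108864
pixels per axis = 8192 * 426 = 3489792
total pixels = 3489792^2 = 12178648203264

12178648203264 pixels


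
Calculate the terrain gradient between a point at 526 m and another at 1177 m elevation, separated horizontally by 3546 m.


gradient = (1177 - 526) / 3546 = 651 / 3546 = 0.1836

0.1836


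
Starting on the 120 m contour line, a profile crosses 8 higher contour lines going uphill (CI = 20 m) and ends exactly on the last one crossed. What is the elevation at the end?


elevation = 120 + 8 * 20 = 280 m

280 m


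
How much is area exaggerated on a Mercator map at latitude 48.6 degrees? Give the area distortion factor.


area_distortion = 1/cos^2(48.6) = 2.287

2.287


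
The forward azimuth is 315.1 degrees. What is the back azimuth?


back azimuth = (315.1 + 180) mod 360 = 135.1 degrees

135.1 degrees


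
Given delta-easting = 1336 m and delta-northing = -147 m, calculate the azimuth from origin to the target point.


az = atan2(1336, -147) = 96.3 deg
adjusted to 0-360: 96.3 degrees

96.3 degrees


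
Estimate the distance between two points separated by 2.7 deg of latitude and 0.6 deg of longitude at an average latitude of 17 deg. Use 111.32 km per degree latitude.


dlat_km = 2.7 * 111.32 = 300.564
dlon_km = 0.6 * 111.32 * cos(17) ≈ 63.874
dist = sqrt(300.564^2 + 63.874^2) ≈ 307.3 km

307.3 km


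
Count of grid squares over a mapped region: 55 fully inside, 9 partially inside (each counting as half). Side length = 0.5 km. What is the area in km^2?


effective squares = 55 + 9 * 0.5 = 59.5
area = 59.5 * 0.25 = 14.875 km^2

14.875 km^2


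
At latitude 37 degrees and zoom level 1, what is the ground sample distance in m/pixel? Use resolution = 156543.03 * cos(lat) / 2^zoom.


res = 156543.03 * cos(37) / 2^1 = 156543.03 * 0.79863551 / 2 = 62510.41 m/pixel

62510.41 m/pixel


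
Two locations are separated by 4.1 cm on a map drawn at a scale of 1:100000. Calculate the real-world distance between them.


ground = 4.1 cm * 100000 / 100 = 4100.0 m = 4.1 km

4.1 km


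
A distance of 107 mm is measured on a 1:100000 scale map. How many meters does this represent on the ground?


ground = 107 mm * 100000 / 1000 = 10700.0 m

10700.0 m


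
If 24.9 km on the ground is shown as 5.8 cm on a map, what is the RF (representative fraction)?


ground = 24.9 km = 2490000 cm; RF denominator = ground / map = 2490000 / 5.8 ≈ 429310; RF = 1:429310

1:429310


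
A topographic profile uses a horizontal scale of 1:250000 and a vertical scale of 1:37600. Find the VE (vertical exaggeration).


VE = horizontal_scale / vertical_scale = 250000 / 37600 ≈ 6.6

6.6x


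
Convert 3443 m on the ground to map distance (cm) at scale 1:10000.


map_cm = 3443 * 100 / 10000 = 34.43 cm

34.43 cm


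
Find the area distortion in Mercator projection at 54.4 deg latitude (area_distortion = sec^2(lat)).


area_distortion = 1/cos^2(54.4) = 2.951

2.951


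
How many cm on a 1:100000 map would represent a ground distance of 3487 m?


map_cm = 3487 * 100 / 100000 = 3.487 cm ≈ 3.49 cm

3.49 cm


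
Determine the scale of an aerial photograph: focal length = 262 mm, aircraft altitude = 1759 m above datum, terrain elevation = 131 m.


scale = f / (H - h) = 262 mm / 1628 m = 262 / 1628000 = 1:6214

1:6214


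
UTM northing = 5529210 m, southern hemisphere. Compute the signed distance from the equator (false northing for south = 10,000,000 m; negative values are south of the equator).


For southern: actual = 5529210 - 10000000 = -4470790 m

-4470790 m


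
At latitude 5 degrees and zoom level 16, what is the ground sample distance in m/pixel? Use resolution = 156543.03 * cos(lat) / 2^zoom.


res = 156543.03 * cos(5) / 2^16 = 156543.03 * 0.9961947 / 65536 = 2.38 m/pixel

2.38 m/pixel


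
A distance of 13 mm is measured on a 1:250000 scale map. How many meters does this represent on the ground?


ground = 13 mm * 250000 / 1000 = 3250.0 m

3250.0 m


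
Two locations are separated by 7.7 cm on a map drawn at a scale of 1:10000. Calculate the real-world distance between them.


ground = 7.7 cm * 10000 / 100 = 770.0 m

770.0 m


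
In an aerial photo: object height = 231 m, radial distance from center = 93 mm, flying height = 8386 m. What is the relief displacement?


d = h * r / H = 231 * 93 / 8386 = 2.56 mm

2.56 mm


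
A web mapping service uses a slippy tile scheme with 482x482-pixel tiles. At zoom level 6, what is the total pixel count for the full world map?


tiles per axis = 2^6 = 64
total tiles = 64^2 = 4096
pixels per axis = 64 * 482 = 30848
total pixels = 30848^2 = 951599104

951599104 pixels


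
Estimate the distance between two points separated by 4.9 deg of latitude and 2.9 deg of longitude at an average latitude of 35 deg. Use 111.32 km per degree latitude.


dlat_km = 4.9 * 111.32 = 545.468
dlon_km = 2.9 * 111.32 * cos(35) ≈ 264.445
dist = sqrt(545.468^2 + 264.445^2) ≈ 606.2 km

606.2 km


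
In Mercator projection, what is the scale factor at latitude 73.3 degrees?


SF = 1 / cos(73.3) = 1 / 0.287361 = 3.48

3.48


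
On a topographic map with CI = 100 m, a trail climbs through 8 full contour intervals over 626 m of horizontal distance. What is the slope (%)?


elevation change = 8 * 100 = 800 m
slope = 800 / 626 * 100 = 127.8%

127.8%


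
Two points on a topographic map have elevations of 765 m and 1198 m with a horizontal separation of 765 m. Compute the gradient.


gradient = (1198 - 765) / 765 = 433 / 765 = 0.566

0.566


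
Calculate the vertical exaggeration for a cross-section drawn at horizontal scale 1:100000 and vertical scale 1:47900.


VE = horizontal_scale / vertical_scale = 100000 / 47900 ≈ 2.1

2.1x


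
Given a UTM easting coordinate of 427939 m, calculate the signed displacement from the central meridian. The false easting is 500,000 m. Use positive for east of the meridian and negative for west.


displacement = 427939 - 500000 = -72061 m

-72061 m


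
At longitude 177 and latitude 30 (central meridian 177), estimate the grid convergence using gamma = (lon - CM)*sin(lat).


gamma = (177 - 177) * sin(30) = 0 * 0.5 = 0.0 degrees

0.0 degrees


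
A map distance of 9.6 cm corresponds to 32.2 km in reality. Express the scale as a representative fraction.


ground = 32.2 km = 3220000 cm; RF denominator = ground / map = 3220000 / 9.6 ≈ 335417; RF = 1:335417

1:335417


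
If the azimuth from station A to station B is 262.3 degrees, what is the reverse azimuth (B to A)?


back azimuth = (262.3 + 180) mod 360 = 82.3 degrees

82.3 degrees


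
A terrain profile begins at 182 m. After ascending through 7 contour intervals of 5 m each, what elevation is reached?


elevation = 182 + 7 * 5 = 217 m

217 m


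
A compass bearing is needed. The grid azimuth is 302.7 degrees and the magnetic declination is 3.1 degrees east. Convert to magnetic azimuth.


magnetic azimuth = grid azimuth - declination (east +ve)
mag_az = 302.7 - 3.1 = 299.6 degrees

299.6 degrees


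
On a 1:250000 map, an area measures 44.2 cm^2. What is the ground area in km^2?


ground_area = 44.2 * (250000/100)^2 = 276250000.0 m^2 = 276.25 km^2

276.25 km^2


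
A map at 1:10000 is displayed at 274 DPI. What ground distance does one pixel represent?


pixel_cm = 2.54 / 274 ≈ 0.00927 cm
ground = pixel_cm * 10000 / 100 = 2.54 * 10000 / (274 * 100) = 25400 / 27400 ≈ 0.93 m

0.93 m


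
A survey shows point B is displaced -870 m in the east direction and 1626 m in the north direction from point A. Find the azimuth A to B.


az = atan2(-870, 1626) = -28.1 deg
adjusted to 0-360: 331.9 degrees

331.9 degrees


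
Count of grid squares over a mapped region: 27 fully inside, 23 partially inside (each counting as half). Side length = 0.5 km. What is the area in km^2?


effective squares = 27 + 23 * 0.5 = 38.5
area = 38.5 * 0.25 = 9.625 km^2

9.625 km^2


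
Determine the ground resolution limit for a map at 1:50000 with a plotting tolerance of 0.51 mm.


ground = 0.51 mm * 50000 / 1000 = 25.5 m

25.5 m


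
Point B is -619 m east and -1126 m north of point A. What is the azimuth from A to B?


az = atan2(-619, -1126) = -151.2 deg
adjusted to 0-360: 208.8 degrees

208.8 degrees


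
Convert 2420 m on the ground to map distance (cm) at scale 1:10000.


map_cm = 2420 * 100 / 10000 = 24.2 cm

24.2 cm


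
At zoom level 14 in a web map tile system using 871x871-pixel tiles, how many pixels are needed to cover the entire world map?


tiles per axis = 2^14 = 16384
total tiles = 16384^2 = 268435456
pixels per axis = 16384 * 871 = 14270464
total pixels = 14270464^2 = 203646142775296

203646142775296 pixels


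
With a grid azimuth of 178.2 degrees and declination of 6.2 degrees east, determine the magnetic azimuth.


magnetic azimuth = grid azimuth - declination (east +ve)
mag_az = 178.2 - 6.2 = 172.0 degrees

172.0 degrees


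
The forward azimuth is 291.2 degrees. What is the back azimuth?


back azimuth = (291.2 + 180) mod 360 = 111.2 degrees

111.2 degrees


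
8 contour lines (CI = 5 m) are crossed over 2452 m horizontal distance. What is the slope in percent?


elevation change = 8 * 5 = 40 m
slope = 40 / 2452 * 100 = 1.6%

1.6%


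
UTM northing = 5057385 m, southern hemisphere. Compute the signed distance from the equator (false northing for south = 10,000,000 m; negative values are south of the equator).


For southern: actual = 5057385 - 10000000 = -4942615 m

-4942615 m


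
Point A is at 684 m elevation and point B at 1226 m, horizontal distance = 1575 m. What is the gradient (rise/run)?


gradient = (1226 - 684) / 1575 = 542 / 1575 = 0.3441

0.3441


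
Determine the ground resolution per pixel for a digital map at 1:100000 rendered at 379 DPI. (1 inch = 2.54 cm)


pixel_cm = 2.54 / 379 ≈ 0.006702 cm
ground = pixel_cm * 100000 / 100 = 2.54 * 100000 / (379 * 100) = 254000 / 37900 ≈ 6.7 m

6.7 m


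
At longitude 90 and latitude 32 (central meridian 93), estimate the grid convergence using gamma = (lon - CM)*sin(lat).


gamma = (90 - 93) * sin(32) = -3 * 0.529919 = -1.59 degrees

-1.59 degrees


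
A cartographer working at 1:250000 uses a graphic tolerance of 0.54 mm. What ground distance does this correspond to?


ground = 0.54 mm * 250000 / 1000 = 135.0 m

135.0 m
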